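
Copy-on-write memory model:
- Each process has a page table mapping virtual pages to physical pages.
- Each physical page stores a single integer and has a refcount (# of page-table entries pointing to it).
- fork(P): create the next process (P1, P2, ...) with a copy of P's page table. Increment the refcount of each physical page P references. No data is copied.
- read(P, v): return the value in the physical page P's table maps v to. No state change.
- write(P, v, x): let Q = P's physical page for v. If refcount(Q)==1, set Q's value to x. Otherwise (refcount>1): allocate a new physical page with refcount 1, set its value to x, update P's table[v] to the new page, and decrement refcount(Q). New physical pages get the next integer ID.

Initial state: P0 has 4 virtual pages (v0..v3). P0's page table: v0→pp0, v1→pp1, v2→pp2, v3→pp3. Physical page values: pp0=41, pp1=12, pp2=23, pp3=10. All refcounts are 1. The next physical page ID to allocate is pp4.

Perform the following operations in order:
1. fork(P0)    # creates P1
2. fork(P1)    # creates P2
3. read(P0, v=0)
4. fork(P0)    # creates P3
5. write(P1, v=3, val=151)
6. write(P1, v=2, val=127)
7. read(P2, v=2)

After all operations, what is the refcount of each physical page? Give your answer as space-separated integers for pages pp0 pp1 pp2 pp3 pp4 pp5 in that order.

Answer: 4 4 3 3 1 1

Derivation:
Op 1: fork(P0) -> P1. 4 ppages; refcounts: pp0:2 pp1:2 pp2:2 pp3:2
Op 2: fork(P1) -> P2. 4 ppages; refcounts: pp0:3 pp1:3 pp2:3 pp3:3
Op 3: read(P0, v0) -> 41. No state change.
Op 4: fork(P0) -> P3. 4 ppages; refcounts: pp0:4 pp1:4 pp2:4 pp3:4
Op 5: write(P1, v3, 151). refcount(pp3)=4>1 -> COPY to pp4. 5 ppages; refcounts: pp0:4 pp1:4 pp2:4 pp3:3 pp4:1
Op 6: write(P1, v2, 127). refcount(pp2)=4>1 -> COPY to pp5. 6 ppages; refcounts: pp0:4 pp1:4 pp2:3 pp3:3 pp4:1 pp5:1
Op 7: read(P2, v2) -> 23. No state change.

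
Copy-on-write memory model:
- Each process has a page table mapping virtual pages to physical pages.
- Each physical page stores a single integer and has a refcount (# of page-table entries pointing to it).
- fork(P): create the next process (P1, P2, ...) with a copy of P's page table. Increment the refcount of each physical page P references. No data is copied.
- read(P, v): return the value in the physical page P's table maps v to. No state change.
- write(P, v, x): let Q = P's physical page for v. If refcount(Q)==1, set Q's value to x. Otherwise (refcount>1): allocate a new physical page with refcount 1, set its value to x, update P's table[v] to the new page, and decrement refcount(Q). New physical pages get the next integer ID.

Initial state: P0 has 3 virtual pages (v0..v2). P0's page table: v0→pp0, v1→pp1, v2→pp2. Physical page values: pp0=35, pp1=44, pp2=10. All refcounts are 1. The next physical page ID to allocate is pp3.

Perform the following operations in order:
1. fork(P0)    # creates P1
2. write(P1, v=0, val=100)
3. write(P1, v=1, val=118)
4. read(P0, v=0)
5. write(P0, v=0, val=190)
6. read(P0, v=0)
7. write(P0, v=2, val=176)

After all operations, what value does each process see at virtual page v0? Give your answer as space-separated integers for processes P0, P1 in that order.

Answer: 190 100

Derivation:
Op 1: fork(P0) -> P1. 3 ppages; refcounts: pp0:2 pp1:2 pp2:2
Op 2: write(P1, v0, 100). refcount(pp0)=2>1 -> COPY to pp3. 4 ppages; refcounts: pp0:1 pp1:2 pp2:2 pp3:1
Op 3: write(P1, v1, 118). refcount(pp1)=2>1 -> COPY to pp4. 5 ppages; refcounts: pp0:1 pp1:1 pp2:2 pp3:1 pp4:1
Op 4: read(P0, v0) -> 35. No state change.
Op 5: write(P0, v0, 190). refcount(pp0)=1 -> write in place. 5 ppages; refcounts: pp0:1 pp1:1 pp2:2 pp3:1 pp4:1
Op 6: read(P0, v0) -> 190. No state change.
Op 7: write(P0, v2, 176). refcount(pp2)=2>1 -> COPY to pp5. 6 ppages; refcounts: pp0:1 pp1:1 pp2:1 pp3:1 pp4:1 pp5:1
P0: v0 -> pp0 = 190
P1: v0 -> pp3 = 100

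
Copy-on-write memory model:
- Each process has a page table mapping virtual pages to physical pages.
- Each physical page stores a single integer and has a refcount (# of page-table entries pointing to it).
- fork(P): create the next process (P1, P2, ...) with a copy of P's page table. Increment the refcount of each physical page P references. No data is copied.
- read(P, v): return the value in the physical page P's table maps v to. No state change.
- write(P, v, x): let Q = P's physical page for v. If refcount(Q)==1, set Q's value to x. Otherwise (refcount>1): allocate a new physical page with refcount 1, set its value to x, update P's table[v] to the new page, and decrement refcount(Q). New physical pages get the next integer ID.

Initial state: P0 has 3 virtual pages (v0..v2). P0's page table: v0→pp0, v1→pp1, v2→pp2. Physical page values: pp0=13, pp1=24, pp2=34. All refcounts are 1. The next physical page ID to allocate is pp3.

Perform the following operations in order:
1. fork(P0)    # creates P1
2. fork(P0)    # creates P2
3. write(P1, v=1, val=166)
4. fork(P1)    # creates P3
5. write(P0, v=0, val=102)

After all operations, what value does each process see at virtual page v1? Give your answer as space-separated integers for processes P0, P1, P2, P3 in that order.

Op 1: fork(P0) -> P1. 3 ppages; refcounts: pp0:2 pp1:2 pp2:2
Op 2: fork(P0) -> P2. 3 ppages; refcounts: pp0:3 pp1:3 pp2:3
Op 3: write(P1, v1, 166). refcount(pp1)=3>1 -> COPY to pp3. 4 ppages; refcounts: pp0:3 pp1:2 pp2:3 pp3:1
Op 4: fork(P1) -> P3. 4 ppages; refcounts: pp0:4 pp1:2 pp2:4 pp3:2
Op 5: write(P0, v0, 102). refcount(pp0)=4>1 -> COPY to pp4. 5 ppages; refcounts: pp0:3 pp1:2 pp2:4 pp3:2 pp4:1
P0: v1 -> pp1 = 24
P1: v1 -> pp3 = 166
P2: v1 -> pp1 = 24
P3: v1 -> pp3 = 166

Answer: 24 166 24 166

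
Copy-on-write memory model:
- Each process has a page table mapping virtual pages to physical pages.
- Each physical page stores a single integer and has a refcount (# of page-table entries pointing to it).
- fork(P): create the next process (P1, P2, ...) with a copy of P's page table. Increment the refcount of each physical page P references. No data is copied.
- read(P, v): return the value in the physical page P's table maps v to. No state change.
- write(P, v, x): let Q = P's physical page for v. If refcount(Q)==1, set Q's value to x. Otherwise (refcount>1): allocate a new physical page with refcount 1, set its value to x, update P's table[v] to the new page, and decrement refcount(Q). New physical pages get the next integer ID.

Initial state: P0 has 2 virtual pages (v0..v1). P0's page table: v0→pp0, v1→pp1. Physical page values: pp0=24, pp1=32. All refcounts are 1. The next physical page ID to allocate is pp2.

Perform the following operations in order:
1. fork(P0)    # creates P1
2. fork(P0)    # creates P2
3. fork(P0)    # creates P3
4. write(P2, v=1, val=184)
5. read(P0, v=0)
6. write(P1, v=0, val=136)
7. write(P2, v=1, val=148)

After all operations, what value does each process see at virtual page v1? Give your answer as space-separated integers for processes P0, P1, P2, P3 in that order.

Op 1: fork(P0) -> P1. 2 ppages; refcounts: pp0:2 pp1:2
Op 2: fork(P0) -> P2. 2 ppages; refcounts: pp0:3 pp1:3
Op 3: fork(P0) -> P3. 2 ppages; refcounts: pp0:4 pp1:4
Op 4: write(P2, v1, 184). refcount(pp1)=4>1 -> COPY to pp2. 3 ppages; refcounts: pp0:4 pp1:3 pp2:1
Op 5: read(P0, v0) -> 24. No state change.
Op 6: write(P1, v0, 136). refcount(pp0)=4>1 -> COPY to pp3. 4 ppages; refcounts: pp0:3 pp1:3 pp2:1 pp3:1
Op 7: write(P2, v1, 148). refcount(pp2)=1 -> write in place. 4 ppages; refcounts: pp0:3 pp1:3 pp2:1 pp3:1
P0: v1 -> pp1 = 32
P1: v1 -> pp1 = 32
P2: v1 -> pp2 = 148
P3: v1 -> pp1 = 32

Answer: 32 32 148 32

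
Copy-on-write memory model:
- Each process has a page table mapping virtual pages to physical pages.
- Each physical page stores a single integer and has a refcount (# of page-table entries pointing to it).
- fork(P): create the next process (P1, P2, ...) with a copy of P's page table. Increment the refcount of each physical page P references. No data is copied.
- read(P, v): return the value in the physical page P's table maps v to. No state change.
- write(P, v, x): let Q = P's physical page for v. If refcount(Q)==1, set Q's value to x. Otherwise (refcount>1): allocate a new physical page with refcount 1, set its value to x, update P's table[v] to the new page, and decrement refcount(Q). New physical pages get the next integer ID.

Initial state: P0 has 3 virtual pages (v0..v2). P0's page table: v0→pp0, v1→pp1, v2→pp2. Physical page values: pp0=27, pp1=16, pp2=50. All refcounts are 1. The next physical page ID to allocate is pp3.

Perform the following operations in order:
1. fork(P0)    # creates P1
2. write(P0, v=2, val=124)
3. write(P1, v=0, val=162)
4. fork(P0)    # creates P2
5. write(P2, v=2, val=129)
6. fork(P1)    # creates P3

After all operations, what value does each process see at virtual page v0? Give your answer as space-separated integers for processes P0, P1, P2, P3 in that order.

Op 1: fork(P0) -> P1. 3 ppages; refcounts: pp0:2 pp1:2 pp2:2
Op 2: write(P0, v2, 124). refcount(pp2)=2>1 -> COPY to pp3. 4 ppages; refcounts: pp0:2 pp1:2 pp2:1 pp3:1
Op 3: write(P1, v0, 162). refcount(pp0)=2>1 -> COPY to pp4. 5 ppages; refcounts: pp0:1 pp1:2 pp2:1 pp3:1 pp4:1
Op 4: fork(P0) -> P2. 5 ppages; refcounts: pp0:2 pp1:3 pp2:1 pp3:2 pp4:1
Op 5: write(P2, v2, 129). refcount(pp3)=2>1 -> COPY to pp5. 6 ppages; refcounts: pp0:2 pp1:3 pp2:1 pp3:1 pp4:1 pp5:1
Op 6: fork(P1) -> P3. 6 ppages; refcounts: pp0:2 pp1:4 pp2:2 pp3:1 pp4:2 pp5:1
P0: v0 -> pp0 = 27
P1: v0 -> pp4 = 162
P2: v0 -> pp0 = 27
P3: v0 -> pp4 = 162

Answer: 27 162 27 162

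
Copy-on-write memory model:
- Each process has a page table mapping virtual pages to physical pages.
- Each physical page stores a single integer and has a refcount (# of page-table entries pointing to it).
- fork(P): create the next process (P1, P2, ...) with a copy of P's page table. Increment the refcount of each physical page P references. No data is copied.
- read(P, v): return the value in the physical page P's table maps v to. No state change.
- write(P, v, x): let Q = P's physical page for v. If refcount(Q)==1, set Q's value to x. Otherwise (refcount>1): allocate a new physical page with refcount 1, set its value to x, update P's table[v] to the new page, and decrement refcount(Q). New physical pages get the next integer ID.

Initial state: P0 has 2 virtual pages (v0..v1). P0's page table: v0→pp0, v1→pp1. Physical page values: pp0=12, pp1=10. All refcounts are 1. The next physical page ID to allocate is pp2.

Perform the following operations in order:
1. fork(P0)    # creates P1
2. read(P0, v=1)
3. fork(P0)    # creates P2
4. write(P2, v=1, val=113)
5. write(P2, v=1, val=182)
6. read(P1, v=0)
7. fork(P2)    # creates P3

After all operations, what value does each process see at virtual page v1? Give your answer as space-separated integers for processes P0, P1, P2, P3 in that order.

Answer: 10 10 182 182

Derivation:
Op 1: fork(P0) -> P1. 2 ppages; refcounts: pp0:2 pp1:2
Op 2: read(P0, v1) -> 10. No state change.
Op 3: fork(P0) -> P2. 2 ppages; refcounts: pp0:3 pp1:3
Op 4: write(P2, v1, 113). refcount(pp1)=3>1 -> COPY to pp2. 3 ppages; refcounts: pp0:3 pp1:2 pp2:1
Op 5: write(P2, v1, 182). refcount(pp2)=1 -> write in place. 3 ppages; refcounts: pp0:3 pp1:2 pp2:1
Op 6: read(P1, v0) -> 12. No state change.
Op 7: fork(P2) -> P3. 3 ppages; refcounts: pp0:4 pp1:2 pp2:2
P0: v1 -> pp1 = 10
P1: v1 -> pp1 = 10
P2: v1 -> pp2 = 182
P3: v1 -> pp2 = 182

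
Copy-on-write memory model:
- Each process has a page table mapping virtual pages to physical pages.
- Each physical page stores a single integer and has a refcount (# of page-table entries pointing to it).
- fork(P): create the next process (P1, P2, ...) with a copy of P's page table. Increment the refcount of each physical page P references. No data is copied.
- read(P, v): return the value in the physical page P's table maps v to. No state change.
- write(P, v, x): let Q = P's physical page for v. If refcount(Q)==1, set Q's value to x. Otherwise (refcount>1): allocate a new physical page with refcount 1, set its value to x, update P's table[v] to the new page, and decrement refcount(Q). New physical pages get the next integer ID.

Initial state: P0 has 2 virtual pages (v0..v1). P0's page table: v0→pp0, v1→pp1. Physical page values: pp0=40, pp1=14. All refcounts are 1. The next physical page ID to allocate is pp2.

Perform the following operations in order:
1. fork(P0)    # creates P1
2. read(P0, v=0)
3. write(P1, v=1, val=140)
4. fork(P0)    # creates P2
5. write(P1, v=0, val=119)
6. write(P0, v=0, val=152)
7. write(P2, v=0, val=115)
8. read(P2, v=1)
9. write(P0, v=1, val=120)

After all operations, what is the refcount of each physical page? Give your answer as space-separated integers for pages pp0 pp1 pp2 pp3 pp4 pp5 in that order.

Op 1: fork(P0) -> P1. 2 ppages; refcounts: pp0:2 pp1:2
Op 2: read(P0, v0) -> 40. No state change.
Op 3: write(P1, v1, 140). refcount(pp1)=2>1 -> COPY to pp2. 3 ppages; refcounts: pp0:2 pp1:1 pp2:1
Op 4: fork(P0) -> P2. 3 ppages; refcounts: pp0:3 pp1:2 pp2:1
Op 5: write(P1, v0, 119). refcount(pp0)=3>1 -> COPY to pp3. 4 ppages; refcounts: pp0:2 pp1:2 pp2:1 pp3:1
Op 6: write(P0, v0, 152). refcount(pp0)=2>1 -> COPY to pp4. 5 ppages; refcounts: pp0:1 pp1:2 pp2:1 pp3:1 pp4:1
Op 7: write(P2, v0, 115). refcount(pp0)=1 -> write in place. 5 ppages; refcounts: pp0:1 pp1:2 pp2:1 pp3:1 pp4:1
Op 8: read(P2, v1) -> 14. No state change.
Op 9: write(P0, v1, 120). refcount(pp1)=2>1 -> COPY to pp5. 6 ppages; refcounts: pp0:1 pp1:1 pp2:1 pp3:1 pp4:1 pp5:1

Answer: 1 1 1 1 1 1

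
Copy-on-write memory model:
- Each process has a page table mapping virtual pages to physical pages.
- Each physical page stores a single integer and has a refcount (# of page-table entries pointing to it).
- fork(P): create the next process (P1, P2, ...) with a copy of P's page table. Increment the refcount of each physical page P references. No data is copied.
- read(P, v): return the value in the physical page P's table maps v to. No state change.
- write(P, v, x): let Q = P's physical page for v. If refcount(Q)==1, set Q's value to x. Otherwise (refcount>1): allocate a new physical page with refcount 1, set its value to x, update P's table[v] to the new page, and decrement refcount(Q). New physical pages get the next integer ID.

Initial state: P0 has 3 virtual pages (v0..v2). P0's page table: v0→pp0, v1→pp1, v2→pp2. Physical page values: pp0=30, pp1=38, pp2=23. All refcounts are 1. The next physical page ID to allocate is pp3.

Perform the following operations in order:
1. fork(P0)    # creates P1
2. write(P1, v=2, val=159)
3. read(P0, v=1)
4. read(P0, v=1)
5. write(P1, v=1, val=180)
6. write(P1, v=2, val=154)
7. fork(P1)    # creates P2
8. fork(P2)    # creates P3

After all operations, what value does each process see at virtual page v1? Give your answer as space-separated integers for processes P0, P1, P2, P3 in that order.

Answer: 38 180 180 180

Derivation:
Op 1: fork(P0) -> P1. 3 ppages; refcounts: pp0:2 pp1:2 pp2:2
Op 2: write(P1, v2, 159). refcount(pp2)=2>1 -> COPY to pp3. 4 ppages; refcounts: pp0:2 pp1:2 pp2:1 pp3:1
Op 3: read(P0, v1) -> 38. No state change.
Op 4: read(P0, v1) -> 38. No state change.
Op 5: write(P1, v1, 180). refcount(pp1)=2>1 -> COPY to pp4. 5 ppages; refcounts: pp0:2 pp1:1 pp2:1 pp3:1 pp4:1
Op 6: write(P1, v2, 154). refcount(pp3)=1 -> write in place. 5 ppages; refcounts: pp0:2 pp1:1 pp2:1 pp3:1 pp4:1
Op 7: fork(P1) -> P2. 5 ppages; refcounts: pp0:3 pp1:1 pp2:1 pp3:2 pp4:2
Op 8: fork(P2) -> P3. 5 ppages; refcounts: pp0:4 pp1:1 pp2:1 pp3:3 pp4:3
P0: v1 -> pp1 = 38
P1: v1 -> pp4 = 180
P2: v1 -> pp4 = 180
P3: v1 -> pp4 = 180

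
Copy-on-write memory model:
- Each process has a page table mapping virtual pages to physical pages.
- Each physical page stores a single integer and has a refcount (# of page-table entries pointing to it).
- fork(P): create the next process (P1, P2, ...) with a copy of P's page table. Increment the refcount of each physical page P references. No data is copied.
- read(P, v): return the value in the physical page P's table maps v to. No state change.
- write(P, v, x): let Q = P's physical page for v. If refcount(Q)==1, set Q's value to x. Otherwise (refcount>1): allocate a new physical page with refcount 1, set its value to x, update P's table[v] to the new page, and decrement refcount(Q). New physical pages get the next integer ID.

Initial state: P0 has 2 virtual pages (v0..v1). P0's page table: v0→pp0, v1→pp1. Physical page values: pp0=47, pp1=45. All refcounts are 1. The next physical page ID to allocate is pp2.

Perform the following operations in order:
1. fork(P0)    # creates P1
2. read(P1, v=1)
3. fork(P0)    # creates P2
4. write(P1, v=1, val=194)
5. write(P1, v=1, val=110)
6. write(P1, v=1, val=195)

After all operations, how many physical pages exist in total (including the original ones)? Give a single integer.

Answer: 3

Derivation:
Op 1: fork(P0) -> P1. 2 ppages; refcounts: pp0:2 pp1:2
Op 2: read(P1, v1) -> 45. No state change.
Op 3: fork(P0) -> P2. 2 ppages; refcounts: pp0:3 pp1:3
Op 4: write(P1, v1, 194). refcount(pp1)=3>1 -> COPY to pp2. 3 ppages; refcounts: pp0:3 pp1:2 pp2:1
Op 5: write(P1, v1, 110). refcount(pp2)=1 -> write in place. 3 ppages; refcounts: pp0:3 pp1:2 pp2:1
Op 6: write(P1, v1, 195). refcount(pp2)=1 -> write in place. 3 ppages; refcounts: pp0:3 pp1:2 pp2:1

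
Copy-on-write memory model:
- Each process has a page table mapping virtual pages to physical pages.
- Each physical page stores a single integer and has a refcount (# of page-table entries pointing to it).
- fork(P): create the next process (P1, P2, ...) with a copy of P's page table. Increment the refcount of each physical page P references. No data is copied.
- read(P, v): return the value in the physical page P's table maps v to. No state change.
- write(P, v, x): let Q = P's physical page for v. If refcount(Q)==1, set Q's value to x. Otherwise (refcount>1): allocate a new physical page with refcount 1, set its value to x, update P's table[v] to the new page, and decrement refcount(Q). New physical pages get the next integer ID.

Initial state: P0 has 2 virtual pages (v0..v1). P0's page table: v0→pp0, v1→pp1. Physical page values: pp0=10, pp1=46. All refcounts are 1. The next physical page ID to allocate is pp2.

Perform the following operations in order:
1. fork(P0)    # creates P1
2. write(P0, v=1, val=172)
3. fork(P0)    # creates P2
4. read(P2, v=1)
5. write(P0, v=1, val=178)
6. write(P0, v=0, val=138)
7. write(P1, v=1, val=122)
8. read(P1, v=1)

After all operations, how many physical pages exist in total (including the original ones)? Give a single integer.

Answer: 5

Derivation:
Op 1: fork(P0) -> P1. 2 ppages; refcounts: pp0:2 pp1:2
Op 2: write(P0, v1, 172). refcount(pp1)=2>1 -> COPY to pp2. 3 ppages; refcounts: pp0:2 pp1:1 pp2:1
Op 3: fork(P0) -> P2. 3 ppages; refcounts: pp0:3 pp1:1 pp2:2
Op 4: read(P2, v1) -> 172. No state change.
Op 5: write(P0, v1, 178). refcount(pp2)=2>1 -> COPY to pp3. 4 ppages; refcounts: pp0:3 pp1:1 pp2:1 pp3:1
Op 6: write(P0, v0, 138). refcount(pp0)=3>1 -> COPY to pp4. 5 ppages; refcounts: pp0:2 pp1:1 pp2:1 pp3:1 pp4:1
Op 7: write(P1, v1, 122). refcount(pp1)=1 -> write in place. 5 ppages; refcounts: pp0:2 pp1:1 pp2:1 pp3:1 pp4:1
Op 8: read(P1, v1) -> 122. No state change.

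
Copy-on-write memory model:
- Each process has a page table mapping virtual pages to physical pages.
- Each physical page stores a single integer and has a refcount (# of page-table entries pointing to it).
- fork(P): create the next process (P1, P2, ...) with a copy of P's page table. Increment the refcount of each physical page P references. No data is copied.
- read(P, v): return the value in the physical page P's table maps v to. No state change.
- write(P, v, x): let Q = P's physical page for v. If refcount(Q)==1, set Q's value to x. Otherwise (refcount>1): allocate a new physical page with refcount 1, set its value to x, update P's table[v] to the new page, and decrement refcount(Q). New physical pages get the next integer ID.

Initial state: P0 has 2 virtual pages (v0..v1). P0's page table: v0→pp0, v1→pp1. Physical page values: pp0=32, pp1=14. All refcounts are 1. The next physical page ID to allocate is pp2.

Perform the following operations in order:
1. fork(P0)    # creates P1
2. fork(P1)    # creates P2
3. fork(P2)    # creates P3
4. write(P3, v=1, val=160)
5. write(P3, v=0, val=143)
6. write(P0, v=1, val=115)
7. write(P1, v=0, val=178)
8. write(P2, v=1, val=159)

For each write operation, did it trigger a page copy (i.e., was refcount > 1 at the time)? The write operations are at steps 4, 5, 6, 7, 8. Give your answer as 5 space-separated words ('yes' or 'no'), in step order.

Op 1: fork(P0) -> P1. 2 ppages; refcounts: pp0:2 pp1:2
Op 2: fork(P1) -> P2. 2 ppages; refcounts: pp0:3 pp1:3
Op 3: fork(P2) -> P3. 2 ppages; refcounts: pp0:4 pp1:4
Op 4: write(P3, v1, 160). refcount(pp1)=4>1 -> COPY to pp2. 3 ppages; refcounts: pp0:4 pp1:3 pp2:1
Op 5: write(P3, v0, 143). refcount(pp0)=4>1 -> COPY to pp3. 4 ppages; refcounts: pp0:3 pp1:3 pp2:1 pp3:1
Op 6: write(P0, v1, 115). refcount(pp1)=3>1 -> COPY to pp4. 5 ppages; refcounts: pp0:3 pp1:2 pp2:1 pp3:1 pp4:1
Op 7: write(P1, v0, 178). refcount(pp0)=3>1 -> COPY to pp5. 6 ppages; refcounts: pp0:2 pp1:2 pp2:1 pp3:1 pp4:1 pp5:1
Op 8: write(P2, v1, 159). refcount(pp1)=2>1 -> COPY to pp6. 7 ppages; refcounts: pp0:2 pp1:1 pp2:1 pp3:1 pp4:1 pp5:1 pp6:1

yes yes yes yes yes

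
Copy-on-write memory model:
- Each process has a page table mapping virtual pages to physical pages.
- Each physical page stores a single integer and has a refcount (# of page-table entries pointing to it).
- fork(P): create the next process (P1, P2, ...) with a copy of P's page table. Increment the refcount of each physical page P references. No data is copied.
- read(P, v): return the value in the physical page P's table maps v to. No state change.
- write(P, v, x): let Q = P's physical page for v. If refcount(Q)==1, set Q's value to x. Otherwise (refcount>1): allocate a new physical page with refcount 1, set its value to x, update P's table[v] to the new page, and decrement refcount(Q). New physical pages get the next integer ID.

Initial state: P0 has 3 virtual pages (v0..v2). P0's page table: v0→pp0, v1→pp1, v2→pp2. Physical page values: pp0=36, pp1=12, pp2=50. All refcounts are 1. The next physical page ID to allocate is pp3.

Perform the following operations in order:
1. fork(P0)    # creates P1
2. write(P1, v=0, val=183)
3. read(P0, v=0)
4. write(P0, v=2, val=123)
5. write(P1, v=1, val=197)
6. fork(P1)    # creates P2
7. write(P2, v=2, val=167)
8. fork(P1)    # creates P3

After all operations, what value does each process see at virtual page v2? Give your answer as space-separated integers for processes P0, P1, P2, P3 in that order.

Op 1: fork(P0) -> P1. 3 ppages; refcounts: pp0:2 pp1:2 pp2:2
Op 2: write(P1, v0, 183). refcount(pp0)=2>1 -> COPY to pp3. 4 ppages; refcounts: pp0:1 pp1:2 pp2:2 pp3:1
Op 3: read(P0, v0) -> 36. No state change.
Op 4: write(P0, v2, 123). refcount(pp2)=2>1 -> COPY to pp4. 5 ppages; refcounts: pp0:1 pp1:2 pp2:1 pp3:1 pp4:1
Op 5: write(P1, v1, 197). refcount(pp1)=2>1 -> COPY to pp5. 6 ppages; refcounts: pp0:1 pp1:1 pp2:1 pp3:1 pp4:1 pp5:1
Op 6: fork(P1) -> P2. 6 ppages; refcounts: pp0:1 pp1:1 pp2:2 pp3:2 pp4:1 pp5:2
Op 7: write(P2, v2, 167). refcount(pp2)=2>1 -> COPY to pp6. 7 ppages; refcounts: pp0:1 pp1:1 pp2:1 pp3:2 pp4:1 pp5:2 pp6:1
Op 8: fork(P1) -> P3. 7 ppages; refcounts: pp0:1 pp1:1 pp2:2 pp3:3 pp4:1 pp5:3 pp6:1
P0: v2 -> pp4 = 123
P1: v2 -> pp2 = 50
P2: v2 -> pp6 = 167
P3: v2 -> pp2 = 50

Answer: 123 50 167 50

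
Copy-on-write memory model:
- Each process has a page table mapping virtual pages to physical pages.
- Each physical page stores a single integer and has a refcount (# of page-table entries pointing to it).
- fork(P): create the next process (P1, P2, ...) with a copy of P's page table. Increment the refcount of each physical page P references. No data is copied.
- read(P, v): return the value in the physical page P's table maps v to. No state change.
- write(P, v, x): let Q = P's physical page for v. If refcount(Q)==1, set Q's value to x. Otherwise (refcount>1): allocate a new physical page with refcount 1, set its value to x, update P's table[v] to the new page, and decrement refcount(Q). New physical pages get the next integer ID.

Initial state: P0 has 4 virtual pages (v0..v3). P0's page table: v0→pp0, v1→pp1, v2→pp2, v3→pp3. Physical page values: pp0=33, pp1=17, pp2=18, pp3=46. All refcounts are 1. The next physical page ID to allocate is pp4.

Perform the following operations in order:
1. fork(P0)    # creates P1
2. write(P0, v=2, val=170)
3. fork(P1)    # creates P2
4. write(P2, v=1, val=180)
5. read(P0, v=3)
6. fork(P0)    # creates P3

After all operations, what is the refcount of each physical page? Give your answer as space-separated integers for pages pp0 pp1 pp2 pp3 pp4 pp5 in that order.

Answer: 4 3 2 4 2 1

Derivation:
Op 1: fork(P0) -> P1. 4 ppages; refcounts: pp0:2 pp1:2 pp2:2 pp3:2
Op 2: write(P0, v2, 170). refcount(pp2)=2>1 -> COPY to pp4. 5 ppages; refcounts: pp0:2 pp1:2 pp2:1 pp3:2 pp4:1
Op 3: fork(P1) -> P2. 5 ppages; refcounts: pp0:3 pp1:3 pp2:2 pp3:3 pp4:1
Op 4: write(P2, v1, 180). refcount(pp1)=3>1 -> COPY to pp5. 6 ppages; refcounts: pp0:3 pp1:2 pp2:2 pp3:3 pp4:1 pp5:1
Op 5: read(P0, v3) -> 46. No state change.
Op 6: fork(P0) -> P3. 6 ppages; refcounts: pp0:4 pp1:3 pp2:2 pp3:4 pp4:2 pp5:1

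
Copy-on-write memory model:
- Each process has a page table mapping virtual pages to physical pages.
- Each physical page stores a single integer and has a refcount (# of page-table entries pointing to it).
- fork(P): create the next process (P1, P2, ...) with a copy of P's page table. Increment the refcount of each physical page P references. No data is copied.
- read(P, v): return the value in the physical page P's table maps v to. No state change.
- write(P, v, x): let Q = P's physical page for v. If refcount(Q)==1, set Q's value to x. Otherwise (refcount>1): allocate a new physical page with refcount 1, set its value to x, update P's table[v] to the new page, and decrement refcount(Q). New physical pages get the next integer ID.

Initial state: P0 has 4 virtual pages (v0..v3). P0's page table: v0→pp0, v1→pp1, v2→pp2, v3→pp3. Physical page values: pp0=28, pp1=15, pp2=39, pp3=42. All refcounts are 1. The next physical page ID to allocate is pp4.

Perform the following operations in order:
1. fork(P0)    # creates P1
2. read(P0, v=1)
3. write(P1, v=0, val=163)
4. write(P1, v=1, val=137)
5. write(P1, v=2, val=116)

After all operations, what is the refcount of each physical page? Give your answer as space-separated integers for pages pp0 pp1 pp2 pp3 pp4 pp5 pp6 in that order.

Op 1: fork(P0) -> P1. 4 ppages; refcounts: pp0:2 pp1:2 pp2:2 pp3:2
Op 2: read(P0, v1) -> 15. No state change.
Op 3: write(P1, v0, 163). refcount(pp0)=2>1 -> COPY to pp4. 5 ppages; refcounts: pp0:1 pp1:2 pp2:2 pp3:2 pp4:1
Op 4: write(P1, v1, 137). refcount(pp1)=2>1 -> COPY to pp5. 6 ppages; refcounts: pp0:1 pp1:1 pp2:2 pp3:2 pp4:1 pp5:1
Op 5: write(P1, v2, 116). refcount(pp2)=2>1 -> COPY to pp6. 7 ppages; refcounts: pp0:1 pp1:1 pp2:1 pp3:2 pp4:1 pp5:1 pp6:1

Answer: 1 1 1 2 1 1 1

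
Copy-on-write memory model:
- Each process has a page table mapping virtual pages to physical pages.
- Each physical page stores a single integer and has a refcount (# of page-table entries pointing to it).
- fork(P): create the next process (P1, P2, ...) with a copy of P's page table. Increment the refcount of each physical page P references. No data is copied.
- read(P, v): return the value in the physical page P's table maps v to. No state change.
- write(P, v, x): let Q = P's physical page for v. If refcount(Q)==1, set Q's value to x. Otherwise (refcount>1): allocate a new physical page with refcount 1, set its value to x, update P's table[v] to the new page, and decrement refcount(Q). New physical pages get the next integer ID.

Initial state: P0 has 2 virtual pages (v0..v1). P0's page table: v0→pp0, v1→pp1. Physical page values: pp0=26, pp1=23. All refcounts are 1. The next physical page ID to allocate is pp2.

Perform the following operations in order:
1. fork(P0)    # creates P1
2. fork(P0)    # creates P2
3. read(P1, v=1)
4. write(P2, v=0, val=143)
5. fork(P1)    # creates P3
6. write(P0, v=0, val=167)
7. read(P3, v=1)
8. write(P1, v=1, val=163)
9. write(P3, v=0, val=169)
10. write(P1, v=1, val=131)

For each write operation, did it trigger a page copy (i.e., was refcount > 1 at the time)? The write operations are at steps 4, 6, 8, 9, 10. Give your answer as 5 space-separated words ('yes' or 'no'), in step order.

Op 1: fork(P0) -> P1. 2 ppages; refcounts: pp0:2 pp1:2
Op 2: fork(P0) -> P2. 2 ppages; refcounts: pp0:3 pp1:3
Op 3: read(P1, v1) -> 23. No state change.
Op 4: write(P2, v0, 143). refcount(pp0)=3>1 -> COPY to pp2. 3 ppages; refcounts: pp0:2 pp1:3 pp2:1
Op 5: fork(P1) -> P3. 3 ppages; refcounts: pp0:3 pp1:4 pp2:1
Op 6: write(P0, v0, 167). refcount(pp0)=3>1 -> COPY to pp3. 4 ppages; refcounts: pp0:2 pp1:4 pp2:1 pp3:1
Op 7: read(P3, v1) -> 23. No state change.
Op 8: write(P1, v1, 163). refcount(pp1)=4>1 -> COPY to pp4. 5 ppages; refcounts: pp0:2 pp1:3 pp2:1 pp3:1 pp4:1
Op 9: write(P3, v0, 169). refcount(pp0)=2>1 -> COPY to pp5. 6 ppages; refcounts: pp0:1 pp1:3 pp2:1 pp3:1 pp4:1 pp5:1
Op 10: write(P1, v1, 131). refcount(pp4)=1 -> write in place. 6 ppages; refcounts: pp0:1 pp1:3 pp2:1 pp3:1 pp4:1 pp5:1

yes yes yes yes no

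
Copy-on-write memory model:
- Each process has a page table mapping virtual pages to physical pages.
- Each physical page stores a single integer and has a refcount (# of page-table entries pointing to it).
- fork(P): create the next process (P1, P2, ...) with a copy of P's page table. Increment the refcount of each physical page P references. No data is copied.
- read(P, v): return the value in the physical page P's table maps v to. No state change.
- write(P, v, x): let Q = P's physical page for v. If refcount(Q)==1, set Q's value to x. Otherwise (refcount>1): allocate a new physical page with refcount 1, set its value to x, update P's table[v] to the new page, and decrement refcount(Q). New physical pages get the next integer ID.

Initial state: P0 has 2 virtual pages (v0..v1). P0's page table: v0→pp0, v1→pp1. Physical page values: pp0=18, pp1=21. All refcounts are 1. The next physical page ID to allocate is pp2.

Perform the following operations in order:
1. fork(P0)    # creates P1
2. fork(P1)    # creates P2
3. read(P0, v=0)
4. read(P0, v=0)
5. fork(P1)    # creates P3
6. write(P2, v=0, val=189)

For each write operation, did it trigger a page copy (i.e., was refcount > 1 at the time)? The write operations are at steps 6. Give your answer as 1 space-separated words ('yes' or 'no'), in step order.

Op 1: fork(P0) -> P1. 2 ppages; refcounts: pp0:2 pp1:2
Op 2: fork(P1) -> P2. 2 ppages; refcounts: pp0:3 pp1:3
Op 3: read(P0, v0) -> 18. No state change.
Op 4: read(P0, v0) -> 18. No state change.
Op 5: fork(P1) -> P3. 2 ppages; refcounts: pp0:4 pp1:4
Op 6: write(P2, v0, 189). refcount(pp0)=4>1 -> COPY to pp2. 3 ppages; refcounts: pp0:3 pp1:4 pp2:1

yes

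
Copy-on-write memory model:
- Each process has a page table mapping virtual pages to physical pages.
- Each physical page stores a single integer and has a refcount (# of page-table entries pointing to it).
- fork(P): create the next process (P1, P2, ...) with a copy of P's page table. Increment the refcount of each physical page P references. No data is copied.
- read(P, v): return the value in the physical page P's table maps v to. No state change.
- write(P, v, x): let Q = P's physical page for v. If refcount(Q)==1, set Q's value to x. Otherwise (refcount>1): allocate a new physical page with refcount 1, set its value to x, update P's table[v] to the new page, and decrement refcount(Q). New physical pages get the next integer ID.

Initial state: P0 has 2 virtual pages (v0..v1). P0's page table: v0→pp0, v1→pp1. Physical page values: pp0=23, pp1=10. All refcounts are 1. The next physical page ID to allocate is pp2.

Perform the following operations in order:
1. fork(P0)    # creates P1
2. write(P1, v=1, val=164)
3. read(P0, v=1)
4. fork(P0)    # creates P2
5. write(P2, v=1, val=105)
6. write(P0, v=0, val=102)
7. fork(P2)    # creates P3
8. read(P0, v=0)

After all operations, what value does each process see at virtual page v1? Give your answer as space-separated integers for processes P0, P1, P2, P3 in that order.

Answer: 10 164 105 105

Derivation:
Op 1: fork(P0) -> P1. 2 ppages; refcounts: pp0:2 pp1:2
Op 2: write(P1, v1, 164). refcount(pp1)=2>1 -> COPY to pp2. 3 ppages; refcounts: pp0:2 pp1:1 pp2:1
Op 3: read(P0, v1) -> 10. No state change.
Op 4: fork(P0) -> P2. 3 ppages; refcounts: pp0:3 pp1:2 pp2:1
Op 5: write(P2, v1, 105). refcount(pp1)=2>1 -> COPY to pp3. 4 ppages; refcounts: pp0:3 pp1:1 pp2:1 pp3:1
Op 6: write(P0, v0, 102). refcount(pp0)=3>1 -> COPY to pp4. 5 ppages; refcounts: pp0:2 pp1:1 pp2:1 pp3:1 pp4:1
Op 7: fork(P2) -> P3. 5 ppages; refcounts: pp0:3 pp1:1 pp2:1 pp3:2 pp4:1
Op 8: read(P0, v0) -> 102. No state change.
P0: v1 -> pp1 = 10
P1: v1 -> pp2 = 164
P2: v1 -> pp3 = 105
P3: v1 -> pp3 = 105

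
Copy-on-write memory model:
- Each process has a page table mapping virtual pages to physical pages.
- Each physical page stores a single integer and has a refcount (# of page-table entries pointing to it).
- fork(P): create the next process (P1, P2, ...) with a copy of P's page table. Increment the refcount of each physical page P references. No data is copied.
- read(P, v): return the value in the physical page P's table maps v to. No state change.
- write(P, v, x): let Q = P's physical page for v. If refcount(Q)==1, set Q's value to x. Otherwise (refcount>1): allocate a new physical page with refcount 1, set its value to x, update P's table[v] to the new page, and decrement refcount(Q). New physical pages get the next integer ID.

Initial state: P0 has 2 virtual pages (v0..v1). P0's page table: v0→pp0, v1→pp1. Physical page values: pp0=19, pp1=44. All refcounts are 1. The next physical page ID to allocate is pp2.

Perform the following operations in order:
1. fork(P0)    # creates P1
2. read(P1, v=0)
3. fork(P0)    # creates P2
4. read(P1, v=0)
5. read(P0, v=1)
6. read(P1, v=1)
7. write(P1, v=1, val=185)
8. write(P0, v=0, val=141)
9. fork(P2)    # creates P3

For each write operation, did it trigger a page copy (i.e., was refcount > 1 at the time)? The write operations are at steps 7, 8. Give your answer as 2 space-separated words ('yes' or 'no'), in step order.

Op 1: fork(P0) -> P1. 2 ppages; refcounts: pp0:2 pp1:2
Op 2: read(P1, v0) -> 19. No state change.
Op 3: fork(P0) -> P2. 2 ppages; refcounts: pp0:3 pp1:3
Op 4: read(P1, v0) -> 19. No state change.
Op 5: read(P0, v1) -> 44. No state change.
Op 6: read(P1, v1) -> 44. No state change.
Op 7: write(P1, v1, 185). refcount(pp1)=3>1 -> COPY to pp2. 3 ppages; refcounts: pp0:3 pp1:2 pp2:1
Op 8: write(P0, v0, 141). refcount(pp0)=3>1 -> COPY to pp3. 4 ppages; refcounts: pp0:2 pp1:2 pp2:1 pp3:1
Op 9: fork(P2) -> P3. 4 ppages; refcounts: pp0:3 pp1:3 pp2:1 pp3:1

yes yes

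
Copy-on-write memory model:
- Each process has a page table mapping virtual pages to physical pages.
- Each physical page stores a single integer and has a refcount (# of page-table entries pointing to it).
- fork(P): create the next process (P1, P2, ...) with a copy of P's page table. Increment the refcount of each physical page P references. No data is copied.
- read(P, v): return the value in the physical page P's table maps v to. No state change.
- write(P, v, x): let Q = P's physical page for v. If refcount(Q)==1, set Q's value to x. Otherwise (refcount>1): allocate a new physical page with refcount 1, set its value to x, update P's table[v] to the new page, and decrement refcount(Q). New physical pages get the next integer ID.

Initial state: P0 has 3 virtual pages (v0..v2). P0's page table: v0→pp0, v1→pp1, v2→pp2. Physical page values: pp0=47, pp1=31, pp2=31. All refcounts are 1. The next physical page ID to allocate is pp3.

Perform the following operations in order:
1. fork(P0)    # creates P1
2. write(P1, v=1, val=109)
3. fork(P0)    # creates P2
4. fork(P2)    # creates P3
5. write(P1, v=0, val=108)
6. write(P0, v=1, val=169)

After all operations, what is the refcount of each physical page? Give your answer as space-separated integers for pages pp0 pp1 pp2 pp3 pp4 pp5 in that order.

Op 1: fork(P0) -> P1. 3 ppages; refcounts: pp0:2 pp1:2 pp2:2
Op 2: write(P1, v1, 109). refcount(pp1)=2>1 -> COPY to pp3. 4 ppages; refcounts: pp0:2 pp1:1 pp2:2 pp3:1
Op 3: fork(P0) -> P2. 4 ppages; refcounts: pp0:3 pp1:2 pp2:3 pp3:1
Op 4: fork(P2) -> P3. 4 ppages; refcounts: pp0:4 pp1:3 pp2:4 pp3:1
Op 5: write(P1, v0, 108). refcount(pp0)=4>1 -> COPY to pp4. 5 ppages; refcounts: pp0:3 pp1:3 pp2:4 pp3:1 pp4:1
Op 6: write(P0, v1, 169). refcount(pp1)=3>1 -> COPY to pp5. 6 ppages; refcounts: pp0:3 pp1:2 pp2:4 pp3:1 pp4:1 pp5:1

Answer: 3 2 4 1 1 1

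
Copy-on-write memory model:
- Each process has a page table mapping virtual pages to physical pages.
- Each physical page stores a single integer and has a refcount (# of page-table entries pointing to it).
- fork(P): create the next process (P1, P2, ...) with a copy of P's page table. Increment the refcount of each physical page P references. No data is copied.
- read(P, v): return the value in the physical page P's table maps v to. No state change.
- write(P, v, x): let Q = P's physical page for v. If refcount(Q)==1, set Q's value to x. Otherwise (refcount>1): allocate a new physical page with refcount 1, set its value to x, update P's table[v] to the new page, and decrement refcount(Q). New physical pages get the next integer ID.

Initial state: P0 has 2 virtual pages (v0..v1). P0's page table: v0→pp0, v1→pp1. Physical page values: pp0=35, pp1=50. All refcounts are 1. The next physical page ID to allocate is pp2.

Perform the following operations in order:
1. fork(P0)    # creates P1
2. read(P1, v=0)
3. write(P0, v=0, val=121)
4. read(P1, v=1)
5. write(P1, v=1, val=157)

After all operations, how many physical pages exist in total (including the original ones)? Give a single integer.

Op 1: fork(P0) -> P1. 2 ppages; refcounts: pp0:2 pp1:2
Op 2: read(P1, v0) -> 35. No state change.
Op 3: write(P0, v0, 121). refcount(pp0)=2>1 -> COPY to pp2. 3 ppages; refcounts: pp0:1 pp1:2 pp2:1
Op 4: read(P1, v1) -> 50. No state change.
Op 5: write(P1, v1, 157). refcount(pp1)=2>1 -> COPY to pp3. 4 ppages; refcounts: pp0:1 pp1:1 pp2:1 pp3:1

Answer: 4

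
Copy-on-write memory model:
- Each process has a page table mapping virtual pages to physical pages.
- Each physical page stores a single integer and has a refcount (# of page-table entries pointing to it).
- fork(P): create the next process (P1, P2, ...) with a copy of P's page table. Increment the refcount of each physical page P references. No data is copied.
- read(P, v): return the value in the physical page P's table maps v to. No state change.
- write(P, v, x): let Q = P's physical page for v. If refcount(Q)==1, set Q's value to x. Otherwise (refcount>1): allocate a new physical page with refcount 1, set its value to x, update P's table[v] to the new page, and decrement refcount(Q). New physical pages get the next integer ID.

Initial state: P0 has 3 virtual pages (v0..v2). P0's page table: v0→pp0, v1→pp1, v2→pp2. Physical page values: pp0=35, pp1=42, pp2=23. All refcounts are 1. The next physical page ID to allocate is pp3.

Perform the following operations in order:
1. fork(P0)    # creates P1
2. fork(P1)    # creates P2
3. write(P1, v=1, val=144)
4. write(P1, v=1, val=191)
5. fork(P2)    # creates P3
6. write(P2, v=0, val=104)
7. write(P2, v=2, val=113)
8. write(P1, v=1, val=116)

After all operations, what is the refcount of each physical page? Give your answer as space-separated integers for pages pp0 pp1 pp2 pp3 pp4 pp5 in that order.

Op 1: fork(P0) -> P1. 3 ppages; refcounts: pp0:2 pp1:2 pp2:2
Op 2: fork(P1) -> P2. 3 ppages; refcounts: pp0:3 pp1:3 pp2:3
Op 3: write(P1, v1, 144). refcount(pp1)=3>1 -> COPY to pp3. 4 ppages; refcounts: pp0:3 pp1:2 pp2:3 pp3:1
Op 4: write(P1, v1, 191). refcount(pp3)=1 -> write in place. 4 ppages; refcounts: pp0:3 pp1:2 pp2:3 pp3:1
Op 5: fork(P2) -> P3. 4 ppages; refcounts: pp0:4 pp1:3 pp2:4 pp3:1
Op 6: write(P2, v0, 104). refcount(pp0)=4>1 -> COPY to pp4. 5 ppages; refcounts: pp0:3 pp1:3 pp2:4 pp3:1 pp4:1
Op 7: write(P2, v2, 113). refcount(pp2)=4>1 -> COPY to pp5. 6 ppages; refcounts: pp0:3 pp1:3 pp2:3 pp3:1 pp4:1 pp5:1
Op 8: write(P1, v1, 116). refcount(pp3)=1 -> write in place. 6 ppages; refcounts: pp0:3 pp1:3 pp2:3 pp3:1 pp4:1 pp5:1

Answer: 3 3 3 1 1 1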